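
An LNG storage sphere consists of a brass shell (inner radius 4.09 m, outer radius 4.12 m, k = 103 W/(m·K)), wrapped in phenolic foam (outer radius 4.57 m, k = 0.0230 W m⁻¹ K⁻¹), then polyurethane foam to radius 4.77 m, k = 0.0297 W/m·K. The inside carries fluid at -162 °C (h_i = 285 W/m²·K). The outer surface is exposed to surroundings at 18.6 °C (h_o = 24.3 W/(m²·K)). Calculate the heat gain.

Q = 1680 W

Treat each layer as a resistance in series:
  R_conv,in = 1/(4πr²h) = 1/(4π·4.09²·285) = 1.669×10^-5 K/W
  R_brass = (1/4.09 − 1/4.12)/(4πk) = 0.001780/(4π·103) = 1.375×10^-6 K/W
  R_phenolic foam = (1/4.12 − 1/4.57)/(4πk) = 0.02390/(4π·0.0230) = 0.08269 K/W
  R_polyurethane foam = (1/4.57 − 1/4.77)/(4πk) = 0.009175/(4π·0.0297) = 0.02458 K/W
  R_conv,out = 1/(4πr²h) = 1/(4π·4.77²·24.3) = 1.439×10^-4 K/W
ΣR = 1.669×10^-5 + 1.375×10^-6 + 0.08269 + 0.02458 + 1.439×10^-4 = 0.1074 K/W
Q = ΔT/ΣR = (-162 °C − 18.6 °C)/0.1074 = -1680 W
(Negative Q ⇒ heat flows inward; heat gain = 1680 W.)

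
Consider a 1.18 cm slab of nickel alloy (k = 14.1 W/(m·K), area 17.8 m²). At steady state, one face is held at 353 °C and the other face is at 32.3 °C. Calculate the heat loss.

Q = kA·ΔT/L = 14.1 × 17.8 × |353 °C − 32.3 °C| / 0.0118 = 6.82×10^6 W

Q = 6.82×10^6 W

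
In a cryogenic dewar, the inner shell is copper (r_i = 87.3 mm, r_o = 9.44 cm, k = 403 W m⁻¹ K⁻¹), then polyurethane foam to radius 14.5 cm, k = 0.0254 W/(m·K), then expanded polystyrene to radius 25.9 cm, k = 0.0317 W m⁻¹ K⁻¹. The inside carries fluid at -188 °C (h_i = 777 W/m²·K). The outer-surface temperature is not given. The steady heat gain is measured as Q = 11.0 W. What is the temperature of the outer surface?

Sum the resistances:
  R_conv,in = 1/(4πr²h) = 1/(4π·0.0873²·777) = 0.01344 K/W
  R_copper = (1/0.0873 − 1/0.0944)/(4πk) = 0.8615/(4π·403) = 1.701×10^-4 K/W
  R_polyurethane foam = (1/0.0944 − 1/0.145)/(4πk) = 3.697/(4π·0.0254) = 11.58 K/W
  R_expanded polystyrene = (1/0.145 − 1/0.259)/(4πk) = 3.036/(4π·0.0317) = 7.620 K/W
ΣR = 19.22 K/W
ΔT = Q·ΣR = 11.0 × 19.22 = 211.4 K
Heat flows inward, so T_out = T_in + ΔT = -188 + 211.4 = 23.4 °C

T_out = 23.4 °C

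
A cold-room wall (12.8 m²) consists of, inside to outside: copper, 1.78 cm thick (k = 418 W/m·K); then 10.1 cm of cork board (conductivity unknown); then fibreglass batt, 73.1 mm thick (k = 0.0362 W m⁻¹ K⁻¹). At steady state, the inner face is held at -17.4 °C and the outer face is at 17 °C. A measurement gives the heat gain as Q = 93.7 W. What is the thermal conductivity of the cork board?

k = 0.0377 W/m·K

ΣR = ΔT/Q = |-17.4 − 17|/93.7 = 0.3671 K/W
Known resistances:
  R_copper = L/(kA) = 0.0178/(418·12.8) = 3.327×10^-6 K/W
  R_fibreglass batt = L/(kA) = 0.0731/(0.0362·12.8) = 0.1578 K/W
R_cork board = ΣR − ΣR_known = 0.3671 − 0.1578 = 0.2093 K/W
L/(kA) = 0.2093 ⇒ k = 0.101/(0.2093·12.8) = 0.0377 W/m·K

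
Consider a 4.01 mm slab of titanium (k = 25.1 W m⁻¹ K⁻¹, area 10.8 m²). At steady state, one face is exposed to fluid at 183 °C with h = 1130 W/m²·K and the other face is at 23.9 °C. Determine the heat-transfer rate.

Q = 1.64×10^6 W

Series thermal resistances, inner to outer:
  R_conv,in = 1/(hA) = 1/(1130·10.8) = 8.194×10^-5 K/W
  R_titanium = L/(kA) = 0.00401/(25.1·10.8) = 1.479×10^-5 K/W
ΣR = 8.194×10^-5 + 1.479×10^-5 = 9.673×10^-5 K/W
Q = ΔT/ΣR = (183 °C − 23.9 °C)/9.673×10^-5 = 1.64×10^6 W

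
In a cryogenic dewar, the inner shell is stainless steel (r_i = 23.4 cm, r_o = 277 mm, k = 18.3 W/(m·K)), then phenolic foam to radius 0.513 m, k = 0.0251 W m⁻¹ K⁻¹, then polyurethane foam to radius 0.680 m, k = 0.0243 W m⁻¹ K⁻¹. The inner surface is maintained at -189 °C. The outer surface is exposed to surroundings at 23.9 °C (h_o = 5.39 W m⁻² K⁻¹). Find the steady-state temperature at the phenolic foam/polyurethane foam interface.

T = -25.7 °C

Treat each layer as a resistance in series:
  R_stainless steel = (1/0.234 − 1/0.277)/(4πk) = 0.6634/(4π·18.3) = 0.002885 K/W
  R_phenolic foam = (1/0.277 − 1/0.513)/(4πk) = 1.661/(4π·0.0251) = 5.265 K/W
  R_polyurethane foam = (1/0.513 − 1/0.680)/(4πk) = 0.4787/(4π·0.0243) = 1.568 K/W
  R_conv,out = 1/(4πr²h) = 1/(4π·0.680²·5.39) = 0.03193 K/W
ΣR = 0.002885 + 5.265 + 1.568 + 0.03193 = 6.868 K/W
Q = ΔT/ΣR = (-189 °C − 23.9 °C)/6.868 = -31.00 W
From the inner boundary to the phenolic foam/polyurethane foam interface, ΣR_partial = 5.268 K/W.
T_interface = T_in − Q·ΣR_partial = -189 °C − (-31.00)(5.268) = -25.7 °C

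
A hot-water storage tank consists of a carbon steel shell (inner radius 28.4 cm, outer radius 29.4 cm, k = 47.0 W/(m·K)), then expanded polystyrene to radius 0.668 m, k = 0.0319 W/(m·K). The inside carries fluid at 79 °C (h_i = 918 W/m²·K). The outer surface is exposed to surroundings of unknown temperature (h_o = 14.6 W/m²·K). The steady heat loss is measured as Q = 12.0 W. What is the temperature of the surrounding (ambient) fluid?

Sum the resistances:
  R_conv,in = 1/(4πr²h) = 1/(4π·0.284²·918) = 0.001075 K/W
  R_carbon steel = (1/0.284 − 1/0.294)/(4πk) = 0.1198/(4π·47.0) = 2.028×10^-4 K/W
  R_expanded polystyrene = (1/0.294 − 1/0.668)/(4πk) = 1.904/(4π·0.0319) = 4.751 K/W
  R_conv,out = 1/(4πr²h) = 1/(4π·0.668²·14.6) = 0.01221 K/W
ΣR = 4.764 K/W
ΔT = Q·ΣR = 12.0 × 4.764 = 57.17 K
Heat flows outward, so T_out = T_in − ΔT = 79 − 57.17 = 21.8 °C

T_out = 21.8 °C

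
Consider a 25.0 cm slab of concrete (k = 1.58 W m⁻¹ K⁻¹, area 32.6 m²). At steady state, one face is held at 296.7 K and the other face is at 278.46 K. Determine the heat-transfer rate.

Q = 3760 W

Q = kA·ΔT/L = 1.58 × 32.6 × |296.7 K − 278.46 K| / 0.250 = 3760 W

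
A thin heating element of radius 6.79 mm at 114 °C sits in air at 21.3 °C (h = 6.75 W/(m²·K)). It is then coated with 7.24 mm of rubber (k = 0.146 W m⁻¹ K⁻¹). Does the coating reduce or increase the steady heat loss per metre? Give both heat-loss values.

Critical radius for a cylinder: r_cr = k/h = 0.0216 m = 2.16 cm.
Outer radius after coating: r₂ = 0.00679 + 0.00724 = 0.01403 m.
Since r₁ < r_cr and r₂ ≤ r_cr, the coating moves toward the maximum at r_cr — heat loss rises.
Bare: R = 1/(2πr₁h) = 3.473 m·K/W; Q = 92.7/3.473 = 26.7 W/m.
Coated: R = R_cond + R_conv = 2.472 m·K/W; Q = 92.7/2.472 = 37.5 W/m.

increases: 26.7 → 37.5 W/m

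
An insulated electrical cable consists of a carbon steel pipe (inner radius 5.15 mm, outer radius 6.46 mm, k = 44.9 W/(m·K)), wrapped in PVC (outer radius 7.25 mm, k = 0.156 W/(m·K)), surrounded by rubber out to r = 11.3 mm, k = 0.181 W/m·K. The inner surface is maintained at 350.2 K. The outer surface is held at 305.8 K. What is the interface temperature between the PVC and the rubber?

Treat each layer as a resistance in series:
  R'_carbon steel = ln(0.00646/0.00515)/(2πk) = 0.2266/(2π·44.9) = 8.033×10^-4 m·K/W
  R'_PVC = ln(0.00725/0.00646)/(2πk) = 0.1154/(2π·0.156) = 0.1177 m·K/W
  R'_rubber = ln(0.0113/0.00725)/(2πk) = 0.4438/(2π·0.181) = 0.3902 m·K/W
ΣR = 8.033×10^-4 + 0.1177 + 0.3902 = 0.5087 m·K/W
Q' = ΔT/ΣR = (350.2 K − 305.8 K)/0.5087 = 87.28 W/m
From the inner boundary to the PVC/rubber interface, ΣR_partial = 0.1185 m·K/W.
T_interface = T_in − Q'·ΣR_partial = 350.2 K − (87.28)(0.1185) = 339.9 K

T = 339.9 K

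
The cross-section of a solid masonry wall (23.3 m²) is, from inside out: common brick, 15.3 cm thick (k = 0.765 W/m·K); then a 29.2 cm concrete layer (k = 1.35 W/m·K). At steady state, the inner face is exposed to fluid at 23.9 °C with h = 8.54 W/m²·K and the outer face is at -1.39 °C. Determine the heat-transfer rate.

Treat each layer as a resistance in series:
  R_conv,in = 1/(hA) = 1/(8.54·23.3) = 0.005026 K/W
  R_common brick = L/(kA) = 0.153/(0.765·23.3) = 0.008584 K/W
  R_concrete = L/(kA) = 0.292/(1.35·23.3) = 0.009283 K/W
ΣR = 0.005026 + 0.008584 + 0.009283 = 0.02289 K/W
Q = ΔT/ΣR = (23.9 °C − -1.39 °C)/0.02289 = 1100 W

Q = 1100 W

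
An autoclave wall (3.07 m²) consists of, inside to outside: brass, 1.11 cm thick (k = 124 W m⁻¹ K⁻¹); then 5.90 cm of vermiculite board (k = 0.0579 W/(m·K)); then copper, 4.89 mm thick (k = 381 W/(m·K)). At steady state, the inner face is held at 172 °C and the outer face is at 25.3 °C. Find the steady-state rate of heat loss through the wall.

Treat each layer as a resistance in series:
  R_brass = L/(kA) = 0.0111/(124·3.07) = 2.916×10^-5 K/W
  R_vermiculite board = L/(kA) = 0.0590/(0.0579·3.07) = 0.3319 K/W
  R_copper = L/(kA) = 0.00489/(381·3.07) = 4.181×10^-6 K/W
ΣR = 2.916×10^-5 + 0.3319 + 4.181×10^-6 = 0.3319 K/W
Q = ΔT/ΣR = (172 °C − 25.3 °C)/0.3319 = 442 W

Q = 442 W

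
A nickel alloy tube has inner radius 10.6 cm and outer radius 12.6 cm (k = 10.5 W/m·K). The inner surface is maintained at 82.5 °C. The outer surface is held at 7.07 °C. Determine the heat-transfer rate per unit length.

Q' = 28800 W/m

Q' = 2πk·ΔT/ln(r₂/r₁) = 2π × 10.5 × 75.43 / ln(0.126/0.106) = 28800 W/m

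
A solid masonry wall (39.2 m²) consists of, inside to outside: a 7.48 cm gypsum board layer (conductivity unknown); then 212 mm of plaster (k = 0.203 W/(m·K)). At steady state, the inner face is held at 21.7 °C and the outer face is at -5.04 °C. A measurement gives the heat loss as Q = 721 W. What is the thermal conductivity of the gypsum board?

k = 0.183 W/m·K

ΣR = ΔT/Q = |21.7 − -5.04|/721 = 0.03709 K/W
Known resistances:
  R_plaster = L/(kA) = 0.212/(0.203·39.2) = 0.02664 K/W
R_gypsum board = ΣR − ΣR_known = 0.03709 − 0.02664 = 0.01045 K/W
L/(kA) = 0.01045 ⇒ k = 0.0748/(0.01045·39.2) = 0.183 W/m·K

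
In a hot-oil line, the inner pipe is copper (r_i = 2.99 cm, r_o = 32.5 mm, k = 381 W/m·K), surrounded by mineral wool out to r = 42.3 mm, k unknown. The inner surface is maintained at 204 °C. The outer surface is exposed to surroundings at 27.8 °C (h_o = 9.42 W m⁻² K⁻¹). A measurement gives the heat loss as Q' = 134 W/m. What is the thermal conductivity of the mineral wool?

k = 0.0458 W/m·K

ΣR = ΔT/Q' = |204 − 27.8|/134 = 1.315 m·K/W
Known resistances:
  R'_copper = ln(0.0325/0.0299)/(2πk) = 0.08338/(2π·381) = 3.483×10^-5 m·K/W
  R'_conv,out = 1/(2πr h) = 1/(2π·0.0423·9.42) = 0.3994 m·K/W
R_mineral wool = ΣR − ΣR_known = 1.315 − 0.3994 = 0.9156 m·K/W
ln(r₂/r₁)/(2πk) = 0.9156 ⇒ k = 0.2635/(2π·0.9156) = 0.0458 W/m·K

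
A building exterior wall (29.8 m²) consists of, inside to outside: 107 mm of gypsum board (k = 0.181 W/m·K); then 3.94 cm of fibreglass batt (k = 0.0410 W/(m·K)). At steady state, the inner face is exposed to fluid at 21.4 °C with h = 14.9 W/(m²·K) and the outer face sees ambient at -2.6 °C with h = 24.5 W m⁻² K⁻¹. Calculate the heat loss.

Q = 431 W

Treat each layer as a resistance in series:
  R_conv,in = 1/(hA) = 1/(14.9·29.8) = 0.002252 K/W
  R_gypsum board = L/(kA) = 0.107/(0.181·29.8) = 0.01984 K/W
  R_fibreglass batt = L/(kA) = 0.0394/(0.0410·29.8) = 0.03225 K/W
  R_conv,out = 1/(hA) = 1/(24.5·29.8) = 0.001370 K/W
ΣR = 0.002252 + 0.01984 + 0.03225 + 0.001370 = 0.05571 K/W
Q = ΔT/ΣR = (21.4 °C − -2.6 °C)/0.05571 = 431 W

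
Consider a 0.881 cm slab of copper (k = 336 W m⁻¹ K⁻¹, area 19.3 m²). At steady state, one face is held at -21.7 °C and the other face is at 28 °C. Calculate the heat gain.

Q = 36600 kW

Q = kA·ΔT/L = 336 × 19.3 × |-21.7 °C − 28 °C| / 0.00881 = 3.66×10^7 W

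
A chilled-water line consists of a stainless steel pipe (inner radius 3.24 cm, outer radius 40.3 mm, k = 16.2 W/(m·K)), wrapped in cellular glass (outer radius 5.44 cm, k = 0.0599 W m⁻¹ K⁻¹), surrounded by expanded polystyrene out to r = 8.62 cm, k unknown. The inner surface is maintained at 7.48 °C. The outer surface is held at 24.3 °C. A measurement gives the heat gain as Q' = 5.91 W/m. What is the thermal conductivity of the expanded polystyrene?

ΣR = ΔT/Q' = |7.48 − 24.3|/5.91 = 2.846 m·K/W
Known resistances:
  R'_stainless steel = ln(0.0403/0.0324)/(2πk) = 0.2182/(2π·16.2) = 0.002144 m·K/W
  R'_cellular glass = ln(0.0544/0.0403)/(2πk) = 0.3000/(2π·0.0599) = 0.7971 m·K/W
R_expanded polystyrene = ΣR − ΣR_known = 2.846 − 0.7992 = 2.047 m·K/W
ln(r₂/r₁)/(2πk) = 2.047 ⇒ k = 0.4603/(2π·2.047) = 0.0358 W/m·K

k = 0.0358 W/m·K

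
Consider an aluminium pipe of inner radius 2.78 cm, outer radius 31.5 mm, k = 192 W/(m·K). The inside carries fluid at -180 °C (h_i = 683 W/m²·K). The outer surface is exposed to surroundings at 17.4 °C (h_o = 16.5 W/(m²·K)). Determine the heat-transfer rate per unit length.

Q' = 627 W/m

Series thermal resistances, inner to outer:
  R'_conv,in = 1/(2πr h) = 1/(2π·0.0278·683) = 0.008382 m·K/W
  R'_aluminium = ln(0.0315/0.0278)/(2πk) = 0.1250/(2π·192) = 1.036×10^-4 m·K/W
  R'_conv,out = 1/(2πr h) = 1/(2π·0.0315·16.5) = 0.3062 m·K/W
ΣR = 0.008382 + 1.036×10^-4 + 0.3062 = 0.3147 m·K/W
Q' = ΔT/ΣR = (-180 °C − 17.4 °C)/0.3147 = -627 W/m
(Negative Q' ⇒ heat flows inward; heat gain = 627 W/m.)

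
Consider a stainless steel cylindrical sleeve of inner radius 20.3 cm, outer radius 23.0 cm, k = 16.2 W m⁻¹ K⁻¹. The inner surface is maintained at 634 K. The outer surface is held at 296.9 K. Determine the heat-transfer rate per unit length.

Q' = 2πk·ΔT/ln(r₂/r₁) = 2π × 16.2 × 337.1 / ln(0.230/0.203) = 2.75×10^5 W/m

Q' = 275 kW/m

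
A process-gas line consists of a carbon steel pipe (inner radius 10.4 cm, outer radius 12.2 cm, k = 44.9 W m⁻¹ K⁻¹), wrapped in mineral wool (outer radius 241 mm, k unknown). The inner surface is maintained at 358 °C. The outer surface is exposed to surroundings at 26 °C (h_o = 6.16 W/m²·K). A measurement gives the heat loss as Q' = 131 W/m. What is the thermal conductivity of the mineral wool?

k = 0.0447 W/m·K

ΣR = ΔT/Q' = |358 − 26|/131 = 2.534 m·K/W
Known resistances:
  R'_carbon steel = ln(0.122/0.104)/(2πk) = 0.1596/(2π·44.9) = 5.658×10^-4 m·K/W
  R'_conv,out = 1/(2πr h) = 1/(2π·0.241·6.16) = 0.1072 m·K/W
R_mineral wool = ΣR − ΣR_known = 2.534 − 0.1078 = 2.426 m·K/W
ln(r₂/r₁)/(2πk) = 2.426 ⇒ k = 0.6808/(2π·2.426) = 0.0447 W/m·K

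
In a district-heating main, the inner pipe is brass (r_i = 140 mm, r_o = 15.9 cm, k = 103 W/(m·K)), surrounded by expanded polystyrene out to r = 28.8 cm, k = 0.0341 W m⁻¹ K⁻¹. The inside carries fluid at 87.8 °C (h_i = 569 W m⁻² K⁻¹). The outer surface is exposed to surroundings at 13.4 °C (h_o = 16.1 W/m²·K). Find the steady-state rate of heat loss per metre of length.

Resistance network (inner→outer):
  R'_conv,in = 1/(2πr h) = 1/(2π·0.140·569) = 0.001998 m·K/W
  R'_brass = ln(0.159/0.140)/(2πk) = 0.1273/(2π·103) = 1.966×10^-4 m·K/W
  R'_expanded polystyrene = ln(0.288/0.159)/(2πk) = 0.5941/(2π·0.0341) = 2.773 m·K/W
  R'_conv,out = 1/(2πr h) = 1/(2π·0.288·16.1) = 0.03432 m·K/W
ΣR = 0.001998 + 1.966×10^-4 + 2.773 + 0.03432 = 2.810 m·K/W
Q' = ΔT/ΣR = (87.8 °C − 13.4 °C)/2.810 = 26.5 W/m

Q' = 26.5 W/m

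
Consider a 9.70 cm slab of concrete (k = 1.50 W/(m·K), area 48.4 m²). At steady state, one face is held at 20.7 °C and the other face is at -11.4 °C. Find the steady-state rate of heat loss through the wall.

Q = 24.0 kW

Q = kA·ΔT/L = 1.50 × 48.4 × |20.7 °C − -11.4 °C| / 0.0970 = 24000 W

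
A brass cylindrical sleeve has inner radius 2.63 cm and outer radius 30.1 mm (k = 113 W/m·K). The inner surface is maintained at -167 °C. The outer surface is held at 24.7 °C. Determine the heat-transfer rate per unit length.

Q' = 1010 kW/m

Q' = 2πk·ΔT/ln(r₂/r₁) = 2π × 113 × 191.7 / ln(0.0301/0.0263) = 1.01×10^6 W/m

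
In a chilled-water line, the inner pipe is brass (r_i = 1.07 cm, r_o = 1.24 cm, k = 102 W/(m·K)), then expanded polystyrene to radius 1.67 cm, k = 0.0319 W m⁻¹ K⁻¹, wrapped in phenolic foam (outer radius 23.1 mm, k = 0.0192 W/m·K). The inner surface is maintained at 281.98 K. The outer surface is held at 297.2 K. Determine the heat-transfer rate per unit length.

Q' = 3.65 W/m

Series thermal resistances, inner to outer:
  R'_brass = ln(0.0124/0.0107)/(2πk) = 0.1475/(2π·102) = 2.301×10^-4 m·K/W
  R'_expanded polystyrene = ln(0.0167/0.0124)/(2πk) = 0.2977/(2π·0.0319) = 1.485 m·K/W
  R'_phenolic foam = ln(0.0231/0.0167)/(2πk) = 0.3244/(2π·0.0192) = 2.689 m·K/W
ΣR = 2.301×10^-4 + 1.485 + 2.689 = 4.174 m·K/W
Q' = ΔT/ΣR = (281.98 K − 297.2 K)/4.174 = -3.65 W/m
(Negative Q' ⇒ heat flows inward; heat gain = 3.65 W/m.)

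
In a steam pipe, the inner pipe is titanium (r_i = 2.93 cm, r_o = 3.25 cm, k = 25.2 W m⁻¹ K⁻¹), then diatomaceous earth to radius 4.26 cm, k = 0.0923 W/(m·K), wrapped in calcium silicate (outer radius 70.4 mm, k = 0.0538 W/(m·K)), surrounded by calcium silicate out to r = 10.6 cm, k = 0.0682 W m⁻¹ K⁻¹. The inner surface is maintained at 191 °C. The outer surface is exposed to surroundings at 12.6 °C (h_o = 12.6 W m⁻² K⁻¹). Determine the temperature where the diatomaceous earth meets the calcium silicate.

T = 163 °C

Resistance network (inner→outer):
  R'_titanium = ln(0.0325/0.0293)/(2πk) = 0.1037/(2π·25.2) = 6.546×10^-4 m·K/W
  R'_diatomaceous earth = ln(0.0426/0.0325)/(2πk) = 0.2706/(2π·0.0923) = 0.4666 m·K/W
  R'_calcium silicate = ln(0.0704/0.0426)/(2πk) = 0.5023/(2π·0.0538) = 1.486 m·K/W
  R'_calcium silicate = ln(0.106/0.0704)/(2πk) = 0.4092/(2π·0.0682) = 0.9550 m·K/W
  R'_conv,out = 1/(2πr h) = 1/(2π·0.106·12.6) = 0.1192 m·K/W
ΣR = 6.546×10^-4 + 0.4666 + 1.486 + 0.9550 + 0.1192 = 3.027 m·K/W
Q' = ΔT/ΣR = (191 °C − 12.6 °C)/3.027 = 58.94 W/m
From the inner boundary to the diatomaceous earth/calcium silicate interface, ΣR_partial = 0.4673 m·K/W.
T_interface = T_in − Q'·ΣR_partial = 191 °C − (58.94)(0.4673) = 163 °C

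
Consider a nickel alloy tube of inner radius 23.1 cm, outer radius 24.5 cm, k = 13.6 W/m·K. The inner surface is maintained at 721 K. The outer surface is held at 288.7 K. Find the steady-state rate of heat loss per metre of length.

Q' = 2πk·ΔT/ln(r₂/r₁) = 2π × 13.6 × 432.3 / ln(0.245/0.231) = 6.28×10^5 W/m

Q' = 6.28×10^5 W/m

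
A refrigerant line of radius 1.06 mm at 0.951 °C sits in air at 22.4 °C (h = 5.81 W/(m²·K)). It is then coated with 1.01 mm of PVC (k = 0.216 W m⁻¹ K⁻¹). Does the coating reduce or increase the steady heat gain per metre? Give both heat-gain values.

Critical radius for a cylinder: r_cr = k/h = 0.0372 m = 3.72 cm.
Outer radius after coating: r₂ = 0.00106 + 0.00101 = 0.00207 m.
Since r₁ < r_cr and r₂ ≤ r_cr, the coating moves toward the maximum at r_cr — heat gain rises.
Bare: R = 1/(2πr₁h) = 25.84 m·K/W; Q = 21.449/25.84 = 0.830 W/m.
Coated: R = R_cond + R_conv = 13.73 m·K/W; Q = 21.449/13.73 = 1.56 W/m.

increases: 0.830 → 1.56 W/m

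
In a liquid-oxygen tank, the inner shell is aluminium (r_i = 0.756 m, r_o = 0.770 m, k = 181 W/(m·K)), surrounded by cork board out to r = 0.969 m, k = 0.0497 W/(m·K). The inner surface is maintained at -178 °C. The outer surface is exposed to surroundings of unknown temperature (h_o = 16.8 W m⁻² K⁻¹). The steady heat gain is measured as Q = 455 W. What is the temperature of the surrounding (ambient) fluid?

Sum the resistances:
  R_aluminium = (1/0.756 − 1/0.770)/(4πk) = 0.02405/(4π·181) = 1.057×10^-5 K/W
  R_cork board = (1/0.770 − 1/0.969)/(4πk) = 0.2667/(4π·0.0497) = 0.4270 K/W
  R_conv,out = 1/(4πr²h) = 1/(4π·0.969²·16.8) = 0.005045 K/W
ΣR = 0.4321 K/W
ΔT = Q·ΣR = 455 × 0.4321 = 196.6 K
Heat flows inward, so T_out = T_in + ΔT = -178 + 196.6 = 18.6 °C

T_out = 18.6 °C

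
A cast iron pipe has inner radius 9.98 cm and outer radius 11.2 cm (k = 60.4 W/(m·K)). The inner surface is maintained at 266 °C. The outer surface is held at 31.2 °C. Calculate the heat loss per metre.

Q' = 7.73×10^5 W/m

Q' = 2πk·ΔT/ln(r₂/r₁) = 2π × 60.4 × 234.8 / ln(0.112/0.0998) = 7.73×10^5 W/m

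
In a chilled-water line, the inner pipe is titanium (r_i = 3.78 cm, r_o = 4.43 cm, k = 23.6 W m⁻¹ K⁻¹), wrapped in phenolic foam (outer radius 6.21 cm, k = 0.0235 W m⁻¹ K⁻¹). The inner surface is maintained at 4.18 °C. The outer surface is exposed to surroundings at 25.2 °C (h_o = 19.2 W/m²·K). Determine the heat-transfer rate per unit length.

Q' = 8.68 W/m

Resistance network (inner→outer):
  R'_titanium = ln(0.0443/0.0378)/(2πk) = 0.1587/(2π·23.6) = 0.001070 m·K/W
  R'_phenolic foam = ln(0.0621/0.0443)/(2πk) = 0.3378/(2π·0.0235) = 2.288 m·K/W
  R'_conv,out = 1/(2πr h) = 1/(2π·0.0621·19.2) = 0.1335 m·K/W
ΣR = 0.001070 + 2.288 + 0.1335 = 2.423 m·K/W
Q' = ΔT/ΣR = (4.18 °C − 25.2 °C)/2.423 = -8.68 W/m
(Negative Q' ⇒ heat flows inward; heat gain = 8.68 W/m.)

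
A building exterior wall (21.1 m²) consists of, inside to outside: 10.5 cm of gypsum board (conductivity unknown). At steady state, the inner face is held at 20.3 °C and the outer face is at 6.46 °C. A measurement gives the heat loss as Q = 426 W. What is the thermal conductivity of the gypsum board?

ΣR = ΔT/Q = |20.3 − 6.46|/426 = 0.03249 K/W
L/(kA) = 0.03249 ⇒ k = 0.105/(0.03249·21.1) = 0.153 W/m·K

k = 0.153 W/m·K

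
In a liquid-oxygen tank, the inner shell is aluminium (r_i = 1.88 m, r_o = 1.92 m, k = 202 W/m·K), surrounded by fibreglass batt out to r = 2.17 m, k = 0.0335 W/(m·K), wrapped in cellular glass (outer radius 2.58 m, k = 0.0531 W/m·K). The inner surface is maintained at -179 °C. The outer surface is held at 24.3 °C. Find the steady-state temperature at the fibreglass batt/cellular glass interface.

Treat each layer as a resistance in series:
  R_aluminium = (1/1.88 − 1/1.92)/(4πk) = 0.01108/(4π·202) = 4.366×10^-6 K/W
  R_fibreglass batt = (1/1.92 − 1/2.17)/(4πk) = 0.06000/(4π·0.0335) = 0.1425 K/W
  R_cellular glass = (1/2.17 − 1/2.58)/(4πk) = 0.07323/(4π·0.0531) = 0.1097 K/W
ΣR = 4.366×10^-6 + 0.1425 + 0.1097 = 0.2522 K/W
Q = ΔT/ΣR = (-179 °C − 24.3 °C)/0.2522 = -806.1 W
From the inner boundary to the fibreglass batt/cellular glass interface, ΣR_partial = 0.1425 K/W.
T_interface = T_in − Q·ΣR_partial = -179 °C − (-806.1)(0.1425) = -64.1 °C

T = -64.1 °C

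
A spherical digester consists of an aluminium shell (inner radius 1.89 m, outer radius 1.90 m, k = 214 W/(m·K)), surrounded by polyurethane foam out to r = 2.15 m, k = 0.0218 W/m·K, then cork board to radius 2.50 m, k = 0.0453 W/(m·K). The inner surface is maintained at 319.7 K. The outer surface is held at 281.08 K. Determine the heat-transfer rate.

Resistance network (inner→outer):
  R_aluminium = (1/1.89 − 1/1.90)/(4πk) = 0.002785/(4π·214) = 1.036×10^-6 K/W
  R_polyurethane foam = (1/1.90 − 1/2.15)/(4πk) = 0.06120/(4π·0.0218) = 0.2234 K/W
  R_cork board = (1/2.15 − 1/2.50)/(4πk) = 0.06512/(4π·0.0453) = 0.1144 K/W
ΣR = 1.036×10^-6 + 0.2234 + 0.1144 = 0.3378 K/W
Q = ΔT/ΣR = (319.7 K − 281.08 K)/0.3378 = 114 W

Q = 114 W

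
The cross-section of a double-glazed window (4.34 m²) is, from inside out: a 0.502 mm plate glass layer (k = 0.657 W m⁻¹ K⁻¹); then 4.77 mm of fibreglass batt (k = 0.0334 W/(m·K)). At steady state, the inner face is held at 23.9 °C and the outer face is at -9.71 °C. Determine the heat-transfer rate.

Q = 1020 W

Treat each layer as a resistance in series:
  R_plate glass = L/(kA) = 5.02×10^-4/(0.657·4.34) = 1.761×10^-4 K/W
  R_fibreglass batt = L/(kA) = 0.00477/(0.0334·4.34) = 0.03291 K/W
ΣR = 1.761×10^-4 + 0.03291 = 0.03309 K/W
Q = ΔT/ΣR = (23.9 °C − -9.71 °C)/0.03309 = 1020 W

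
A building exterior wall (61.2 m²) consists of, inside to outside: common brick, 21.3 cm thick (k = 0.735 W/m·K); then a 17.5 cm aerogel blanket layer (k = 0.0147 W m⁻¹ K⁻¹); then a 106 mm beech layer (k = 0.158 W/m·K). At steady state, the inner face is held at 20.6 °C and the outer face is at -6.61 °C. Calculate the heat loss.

Resistance network (inner→outer):
  R_common brick = L/(kA) = 0.213/(0.735·61.2) = 0.004735 K/W
  R_aerogel blanket = L/(kA) = 0.175/(0.0147·61.2) = 0.1945 K/W
  R_beech = L/(kA) = 0.106/(0.158·61.2) = 0.01096 K/W
ΣR = 0.004735 + 0.1945 + 0.01096 = 0.2102 K/W
Q = ΔT/ΣR = (20.6 °C − -6.61 °C)/0.2102 = 129 W

Q = 129 W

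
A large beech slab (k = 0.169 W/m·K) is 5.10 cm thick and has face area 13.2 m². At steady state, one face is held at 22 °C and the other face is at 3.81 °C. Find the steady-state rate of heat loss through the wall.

Q = kA·ΔT/L = 0.169 × 13.2 × |22 °C − 3.81 °C| / 0.0510 = 796 W

Q = 796 W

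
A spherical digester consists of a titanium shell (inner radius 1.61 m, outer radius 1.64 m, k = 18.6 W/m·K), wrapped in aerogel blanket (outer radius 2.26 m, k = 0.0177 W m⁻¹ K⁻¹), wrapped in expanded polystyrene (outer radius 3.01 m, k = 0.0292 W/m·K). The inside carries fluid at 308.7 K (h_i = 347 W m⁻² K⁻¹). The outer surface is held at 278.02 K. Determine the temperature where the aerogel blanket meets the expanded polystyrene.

Resistance network (inner→outer):
  R_conv,in = 1/(4πr²h) = 1/(4π·1.61²·347) = 8.847×10^-5 K/W
  R_titanium = (1/1.61 − 1/1.64)/(4πk) = 0.01136/(4π·18.6) = 4.861×10^-5 K/W
  R_aerogel blanket = (1/1.64 − 1/2.26)/(4πk) = 0.1673/(4π·0.0177) = 0.7521 K/W
  R_expanded polystyrene = (1/2.26 − 1/3.01)/(4πk) = 0.1103/(4π·0.0292) = 0.3005 K/W
ΣR = 8.847×10^-5 + 4.861×10^-5 + 0.7521 + 0.3005 = 1.053 K/W
Q = ΔT/ΣR = (308.7 K − 278.02 K)/1.053 = 29.14 W
From the inner boundary to the aerogel blanket/expanded polystyrene interface, ΣR_partial = 0.7522 K/W.
T_interface = T_in − Q·ΣR_partial = 308.7 K − (29.14)(0.7522) = 286.8 K

T = 286.8 K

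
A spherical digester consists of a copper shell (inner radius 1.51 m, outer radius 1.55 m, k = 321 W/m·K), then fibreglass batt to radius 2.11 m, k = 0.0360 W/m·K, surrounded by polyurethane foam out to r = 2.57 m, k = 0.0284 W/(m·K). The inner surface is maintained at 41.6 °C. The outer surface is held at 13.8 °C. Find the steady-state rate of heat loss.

Series thermal resistances, inner to outer:
  R_copper = (1/1.51 − 1/1.55)/(4πk) = 0.01709/(4π·321) = 4.237×10^-6 K/W
  R_fibreglass batt = (1/1.55 − 1/2.11)/(4πk) = 0.1712/(4π·0.0360) = 0.3785 K/W
  R_polyurethane foam = (1/2.11 − 1/2.57)/(4πk) = 0.08483/(4π·0.0284) = 0.2377 K/W
ΣR = 4.237×10^-6 + 0.3785 + 0.2377 = 0.6162 K/W
Q = ΔT/ΣR = (41.6 °C − 13.8 °C)/0.6162 = 45.1 W

Q = 45.1 W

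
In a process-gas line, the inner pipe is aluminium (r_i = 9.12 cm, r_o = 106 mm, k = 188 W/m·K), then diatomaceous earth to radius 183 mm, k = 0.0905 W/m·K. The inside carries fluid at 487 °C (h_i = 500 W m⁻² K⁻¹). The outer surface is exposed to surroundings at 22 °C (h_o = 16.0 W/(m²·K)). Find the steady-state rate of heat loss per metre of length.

Q' = 457 W/m

Resistance network (inner→outer):
  R'_conv,in = 1/(2πr h) = 1/(2π·0.0912·500) = 0.003490 m·K/W
  R'_aluminium = ln(0.106/0.0912)/(2πk) = 0.1504/(2π·188) = 1.273×10^-4 m·K/W
  R'_diatomaceous earth = ln(0.183/0.106)/(2πk) = 0.5460/(2π·0.0905) = 0.9603 m·K/W
  R'_conv,out = 1/(2πr h) = 1/(2π·0.183·16.0) = 0.05436 m·K/W
ΣR = 0.003490 + 1.273×10^-4 + 0.9603 + 0.05436 = 1.018 m·K/W
Q' = ΔT/ΣR = (487 °C − 22 °C)/1.018 = 457 W/m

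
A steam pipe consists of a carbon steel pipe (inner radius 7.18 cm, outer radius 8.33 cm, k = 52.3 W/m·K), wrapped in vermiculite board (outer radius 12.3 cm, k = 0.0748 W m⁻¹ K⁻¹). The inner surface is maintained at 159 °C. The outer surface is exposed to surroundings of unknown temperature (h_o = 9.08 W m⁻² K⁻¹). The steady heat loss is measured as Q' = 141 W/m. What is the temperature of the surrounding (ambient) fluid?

Sum the resistances:
  R'_carbon steel = ln(0.0833/0.0718)/(2πk) = 0.1486/(2π·52.3) = 4.521×10^-4 m·K/W
  R'_vermiculite board = ln(0.123/0.0833)/(2πk) = 0.3897/(2π·0.0748) = 0.8293 m·K/W
  R'_conv,out = 1/(2πr h) = 1/(2π·0.123·9.08) = 0.1425 m·K/W
ΣR = 0.9722 m·K/W
ΔT = Q'·ΣR = 141 × 0.9722 = 137.1 K
Heat flows outward, so T_out = T_in − ΔT = 159 − 137.1 = 21.9 °C

T_out = 21.9 °C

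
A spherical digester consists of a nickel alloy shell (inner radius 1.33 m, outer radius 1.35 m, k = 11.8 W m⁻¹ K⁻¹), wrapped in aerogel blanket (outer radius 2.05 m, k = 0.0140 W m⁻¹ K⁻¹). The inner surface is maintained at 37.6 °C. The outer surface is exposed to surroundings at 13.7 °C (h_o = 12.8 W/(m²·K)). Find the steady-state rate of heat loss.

Series thermal resistances, inner to outer:
  R_nickel alloy = (1/1.33 − 1/1.35)/(4πk) = 0.01114/(4π·11.8) = 7.512×10^-5 K/W
  R_aerogel blanket = (1/1.35 − 1/2.05)/(4πk) = 0.2529/(4π·0.0140) = 1.438 K/W
  R_conv,out = 1/(4πr²h) = 1/(4π·2.05²·12.8) = 0.001479 K/W
ΣR = 7.512×10^-5 + 1.438 + 0.001479 = 1.440 K/W
Q = ΔT/ΣR = (37.6 °C − 13.7 °C)/1.440 = 16.6 W

Q = 16.6 W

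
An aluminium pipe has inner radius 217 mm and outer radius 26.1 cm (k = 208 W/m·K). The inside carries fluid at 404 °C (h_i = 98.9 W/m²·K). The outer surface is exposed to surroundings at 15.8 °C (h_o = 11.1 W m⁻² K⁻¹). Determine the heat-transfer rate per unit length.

Series thermal resistances, inner to outer:
  R'_conv,in = 1/(2πr h) = 1/(2π·0.217·98.9) = 0.007416 m·K/W
  R'_aluminium = ln(0.261/0.217)/(2πk) = 0.1846/(2π·208) = 1.413×10^-4 m·K/W
  R'_conv,out = 1/(2πr h) = 1/(2π·0.261·11.1) = 0.05494 m·K/W
ΣR = 0.007416 + 1.413×10^-4 + 0.05494 = 0.06250 m·K/W
Q' = ΔT/ΣR = (404 °C − 15.8 °C)/0.06250 = 6210 W/m

Q' = 6.21 kW/m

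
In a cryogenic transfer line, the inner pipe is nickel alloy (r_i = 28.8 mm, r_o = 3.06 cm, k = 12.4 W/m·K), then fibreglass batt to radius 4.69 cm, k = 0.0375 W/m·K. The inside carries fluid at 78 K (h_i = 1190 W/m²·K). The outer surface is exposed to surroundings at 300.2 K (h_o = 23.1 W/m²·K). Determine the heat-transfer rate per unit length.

Treat each layer as a resistance in series:
  R'_conv,in = 1/(2πr h) = 1/(2π·0.0288·1190) = 0.004644 m·K/W
  R'_nickel alloy = ln(0.0306/0.0288)/(2πk) = 0.06062/(2π·12.4) = 7.781×10^-4 m·K/W
  R'_fibreglass batt = ln(0.0469/0.0306)/(2πk) = 0.4270/(2π·0.0375) = 1.812 m·K/W
  R'_conv,out = 1/(2πr h) = 1/(2π·0.0469·23.1) = 0.1469 m·K/W
ΣR = 0.004644 + 7.781×10^-4 + 1.812 + 0.1469 = 1.964 m·K/W
Q' = ΔT/ΣR = (78 K − 300.2 K)/1.964 = -113 W/m
(Negative Q' ⇒ heat flows inward; heat gain = 113 W/m.)

Q' = 113 W/m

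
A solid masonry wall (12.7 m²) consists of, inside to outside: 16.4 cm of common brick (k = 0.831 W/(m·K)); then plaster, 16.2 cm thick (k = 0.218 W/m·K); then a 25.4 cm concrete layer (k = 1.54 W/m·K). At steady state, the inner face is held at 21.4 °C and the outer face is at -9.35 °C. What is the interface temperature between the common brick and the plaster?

T = 15.9 °C

Resistance network (inner→outer):
  R_common brick = L/(kA) = 0.164/(0.831·12.7) = 0.01554 K/W
  R_plaster = L/(kA) = 0.162/(0.218·12.7) = 0.05851 K/W
  R_concrete = L/(kA) = 0.254/(1.54·12.7) = 0.01299 K/W
ΣR = 0.01554 + 0.05851 + 0.01299 = 0.08704 K/W
Q = ΔT/ΣR = (21.4 °C − -9.35 °C)/0.08704 = 353.3 W
From the inner boundary to the common brick/plaster interface, ΣR_partial = 0.01554 K/W.
T_interface = T_in − Q·ΣR_partial = 21.4 °C − (353.3)(0.01554) = 15.9 °C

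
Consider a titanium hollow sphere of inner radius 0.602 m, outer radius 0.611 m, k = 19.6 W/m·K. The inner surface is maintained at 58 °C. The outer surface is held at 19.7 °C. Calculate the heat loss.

Q = 4πk·ΔT/(1/r₁ − 1/r₂) = 4π × 19.6 × 38.3 / (1/0.602 − 1/0.611) = 3.86×10^5 W

Q = 3.86×10^5 W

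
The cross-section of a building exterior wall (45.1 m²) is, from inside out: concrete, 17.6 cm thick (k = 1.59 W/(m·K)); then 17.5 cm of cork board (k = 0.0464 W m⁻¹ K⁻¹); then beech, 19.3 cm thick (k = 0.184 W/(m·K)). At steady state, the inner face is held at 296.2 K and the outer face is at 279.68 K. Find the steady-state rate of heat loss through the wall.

Resistance network (inner→outer):
  R_concrete = L/(kA) = 0.176/(1.59·45.1) = 0.002454 K/W
  R_cork board = L/(kA) = 0.175/(0.0464·45.1) = 0.08363 K/W
  R_beech = L/(kA) = 0.193/(0.184·45.1) = 0.02326 K/W
ΣR = 0.002454 + 0.08363 + 0.02326 = 0.1093 K/W
Q = ΔT/ΣR = (296.2 K − 279.68 K)/0.1093 = 151 W

Q = 151 W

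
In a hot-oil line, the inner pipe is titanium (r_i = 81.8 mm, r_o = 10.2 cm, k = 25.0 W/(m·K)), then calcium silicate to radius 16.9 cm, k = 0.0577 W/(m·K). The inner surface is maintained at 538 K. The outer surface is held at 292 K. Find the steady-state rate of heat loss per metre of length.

Q' = 176 W/m

Treat each layer as a resistance in series:
  R'_titanium = ln(0.102/0.0818)/(2πk) = 0.2207/(2π·25.0) = 0.001405 m·K/W
  R'_calcium silicate = ln(0.169/0.102)/(2πk) = 0.5049/(2π·0.0577) = 1.393 m·K/W
ΣR = 0.001405 + 1.393 = 1.394 m·K/W
Q' = ΔT/ΣR = (538 K − 292 K)/1.394 = 176 W/m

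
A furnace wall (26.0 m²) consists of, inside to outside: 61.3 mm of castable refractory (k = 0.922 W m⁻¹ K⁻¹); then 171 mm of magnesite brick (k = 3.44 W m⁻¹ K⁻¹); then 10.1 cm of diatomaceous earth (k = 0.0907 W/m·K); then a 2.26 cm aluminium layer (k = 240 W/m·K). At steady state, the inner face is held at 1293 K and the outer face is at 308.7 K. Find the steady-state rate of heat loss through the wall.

Resistance network (inner→outer):
  R_castable refractory = L/(kA) = 0.0613/(0.922·26.0) = 0.002557 K/W
  R_magnesite brick = L/(kA) = 0.171/(3.44·26.0) = 0.001912 K/W
  R_diatomaceous earth = L/(kA) = 0.101/(0.0907·26.0) = 0.04283 K/W
  R_aluminium = L/(kA) = 0.0226/(240·26.0) = 3.622×10^-6 K/W
ΣR = 0.002557 + 0.001912 + 0.04283 + 3.622×10^-6 = 0.04730 K/W
Q = ΔT/ΣR = (1293 K − 308.7 K)/0.04730 = 20800 W

Q = 20.8 kW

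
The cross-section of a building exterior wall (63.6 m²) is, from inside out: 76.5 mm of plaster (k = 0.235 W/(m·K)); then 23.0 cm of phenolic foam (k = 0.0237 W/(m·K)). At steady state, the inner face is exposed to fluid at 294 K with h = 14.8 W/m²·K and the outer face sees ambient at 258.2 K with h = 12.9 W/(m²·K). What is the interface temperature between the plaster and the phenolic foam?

Series thermal resistances, inner to outer:
  R_conv,in = 1/(hA) = 1/(14.8·63.6) = 0.001062 K/W
  R_plaster = L/(kA) = 0.0765/(0.235·63.6) = 0.005118 K/W
  R_phenolic foam = L/(kA) = 0.230/(0.0237·63.6) = 0.1526 K/W
  R_conv,out = 1/(hA) = 1/(12.9·63.6) = 0.001219 K/W
ΣR = 0.001062 + 0.005118 + 0.1526 + 0.001219 = 0.1600 K/W
Q = ΔT/ΣR = (294 K − 258.2 K)/0.1600 = 223.7 W
From the inner boundary to the plaster/phenolic foam interface, ΣR_partial = 0.006180 K/W.
T_interface = T_in − Q·ΣR_partial = 294 K − (223.7)(0.006180) = 292.6 K

T = 292.6 K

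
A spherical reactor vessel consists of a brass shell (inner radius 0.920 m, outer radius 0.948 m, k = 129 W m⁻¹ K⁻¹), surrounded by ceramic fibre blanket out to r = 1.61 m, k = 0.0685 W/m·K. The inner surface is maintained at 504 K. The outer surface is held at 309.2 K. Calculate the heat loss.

Treat each layer as a resistance in series:
  R_brass = (1/0.920 − 1/0.948)/(4πk) = 0.03210/(4π·129) = 1.980×10^-5 K/W
  R_ceramic fibre blanket = (1/0.948 − 1/1.61)/(4πk) = 0.4337/(4π·0.0685) = 0.5039 K/W
ΣR = 1.980×10^-5 + 0.5039 = 0.5039 K/W
Q = ΔT/ΣR = (504 K − 309.2 K)/0.5039 = 387 W

Q = 387 W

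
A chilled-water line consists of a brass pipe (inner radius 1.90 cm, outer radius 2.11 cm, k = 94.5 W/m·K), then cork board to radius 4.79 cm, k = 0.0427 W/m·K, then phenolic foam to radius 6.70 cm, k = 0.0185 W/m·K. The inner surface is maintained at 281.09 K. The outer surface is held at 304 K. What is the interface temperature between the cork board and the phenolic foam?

Resistance network (inner→outer):
  R'_brass = ln(0.0211/0.0190)/(2πk) = 0.1048/(2π·94.5) = 1.766×10^-4 m·K/W
  R'_cork board = ln(0.0479/0.0211)/(2πk) = 0.8198/(2π·0.0427) = 3.056 m·K/W
  R'_phenolic foam = ln(0.0670/0.0479)/(2πk) = 0.3356/(2π·0.0185) = 2.887 m·K/W
ΣR = 1.766×10^-4 + 3.056 + 2.887 = 5.943 m·K/W
Q' = ΔT/ΣR = (281.09 K − 304 K)/5.943 = -3.855 W/m
From the inner boundary to the cork board/phenolic foam interface, ΣR_partial = 3.056 m·K/W.
T_interface = T_in − Q'·ΣR_partial = 281.09 K − (-3.855)(3.056) = 292.9 K

T = 292.9 K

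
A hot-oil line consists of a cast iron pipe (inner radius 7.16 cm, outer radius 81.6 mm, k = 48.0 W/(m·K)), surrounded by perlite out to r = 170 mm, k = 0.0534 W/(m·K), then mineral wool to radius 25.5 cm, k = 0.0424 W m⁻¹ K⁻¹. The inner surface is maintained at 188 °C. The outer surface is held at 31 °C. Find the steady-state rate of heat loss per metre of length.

Q' = 42.3 W/m

Resistance network (inner→outer):
  R'_cast iron = ln(0.0816/0.0716)/(2πk) = 0.1307/(2π·48.0) = 4.335×10^-4 m·K/W
  R'_perlite = ln(0.170/0.0816)/(2πk) = 0.7340/(2π·0.0534) = 2.188 m·K/W
  R'_mineral wool = ln(0.255/0.170)/(2πk) = 0.4055/(2π·0.0424) = 1.522 m·K/W
ΣR = 4.335×10^-4 + 2.188 + 1.522 = 3.710 m·K/W
Q' = ΔT/ΣR = (188 °C − 31 °C)/3.710 = 42.3 W/m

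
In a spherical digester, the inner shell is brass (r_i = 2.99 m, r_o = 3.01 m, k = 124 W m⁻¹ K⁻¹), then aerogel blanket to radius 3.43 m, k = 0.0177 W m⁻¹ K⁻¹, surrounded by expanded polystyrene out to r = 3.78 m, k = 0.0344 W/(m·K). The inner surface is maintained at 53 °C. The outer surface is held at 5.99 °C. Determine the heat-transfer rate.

Resistance network (inner→outer):
  R_brass = (1/2.99 − 1/3.01)/(4πk) = 0.002222/(4π·124) = 1.426×10^-6 K/W
  R_aerogel blanket = (1/3.01 − 1/3.43)/(4πk) = 0.04068/(4π·0.0177) = 0.1829 K/W
  R_expanded polystyrene = (1/3.43 − 1/3.78)/(4πk) = 0.02699/(4π·0.0344) = 0.06245 K/W
ΣR = 1.426×10^-6 + 0.1829 + 0.06245 = 0.2454 K/W
Q = ΔT/ΣR = (53 °C − 5.99 °C)/0.2454 = 192 W

Q = 192 W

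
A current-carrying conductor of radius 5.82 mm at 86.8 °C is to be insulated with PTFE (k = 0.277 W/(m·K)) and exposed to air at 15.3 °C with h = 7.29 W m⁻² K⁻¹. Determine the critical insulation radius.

r_cr = 3.80 cm

For a cylinder, r_cr = k_ins/h = 0.277/7.29 = 0.0380 m = 3.80 cm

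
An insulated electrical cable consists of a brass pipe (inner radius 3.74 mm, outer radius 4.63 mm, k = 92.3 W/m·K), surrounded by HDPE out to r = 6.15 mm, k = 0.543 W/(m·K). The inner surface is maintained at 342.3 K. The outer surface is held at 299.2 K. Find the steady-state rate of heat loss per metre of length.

Treat each layer as a resistance in series:
  R'_brass = ln(0.00463/0.00374)/(2πk) = 0.2135/(2π·92.3) = 3.681×10^-4 m·K/W
  R'_HDPE = ln(0.00615/0.00463)/(2πk) = 0.2839/(2π·0.543) = 0.08321 m·K/W
ΣR = 3.681×10^-4 + 0.08321 = 0.08358 m·K/W
Q' = ΔT/ΣR = (342.3 K − 299.2 K)/0.08358 = 516 W/m

Q' = 516 W/m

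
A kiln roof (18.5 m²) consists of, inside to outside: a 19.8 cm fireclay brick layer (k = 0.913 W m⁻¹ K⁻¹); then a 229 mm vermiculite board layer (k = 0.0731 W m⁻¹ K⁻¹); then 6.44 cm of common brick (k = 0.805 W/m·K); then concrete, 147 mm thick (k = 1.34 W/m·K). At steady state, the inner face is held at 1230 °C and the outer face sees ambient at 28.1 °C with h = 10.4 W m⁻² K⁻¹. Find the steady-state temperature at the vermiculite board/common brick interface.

Series thermal resistances, inner to outer:
  R_fireclay brick = L/(kA) = 0.198/(0.913·18.5) = 0.01172 K/W
  R_vermiculite board = L/(kA) = 0.229/(0.0731·18.5) = 0.1693 K/W
  R_common brick = L/(kA) = 0.0644/(0.805·18.5) = 0.004324 K/W
  R_concrete = L/(kA) = 0.147/(1.34·18.5) = 0.005930 K/W
  R_conv,out = 1/(hA) = 1/(10.4·18.5) = 0.005198 K/W
ΣR = 0.01172 + 0.1693 + 0.004324 + 0.005930 + 0.005198 = 0.1965 K/W
Q = ΔT/ΣR = (1230 °C − 28.1 °C)/0.1965 = 6117 W
From the inner boundary to the vermiculite board/common brick interface, ΣR_partial = 0.1810 K/W.
T_interface = T_in − Q·ΣR_partial = 1230 °C − (6117)(0.1810) = 123 °C

T = 123 °C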